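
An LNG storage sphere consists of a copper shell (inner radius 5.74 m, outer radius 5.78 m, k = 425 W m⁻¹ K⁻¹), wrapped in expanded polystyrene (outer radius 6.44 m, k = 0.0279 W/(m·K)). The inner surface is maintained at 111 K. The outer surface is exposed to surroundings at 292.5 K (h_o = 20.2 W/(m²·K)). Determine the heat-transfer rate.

Treat each layer as a resistance in series:
  R_copper = (1/5.74 − 1/5.78)/(4πk) = 0.001206/(4π·425) = 2.257×10^-7 K/W
  R_expanded polystyrene = (1/5.78 − 1/6.44)/(4πk) = 0.01773/(4π·0.0279) = 0.05057 K/W
  R_conv,out = 1/(4πr²h) = 1/(4π·6.44²·20.2) = 9.499×10^-5 K/W
ΣR = 2.257×10^-7 + 0.05057 + 9.499×10^-5 = 0.05067 K/W
Q = ΔT/ΣR = (111 K − 292.5 K)/0.05067 = -3580 W
(Negative Q ⇒ heat flows inward; heat gain = 3580 W.)

Q = 3.58 kW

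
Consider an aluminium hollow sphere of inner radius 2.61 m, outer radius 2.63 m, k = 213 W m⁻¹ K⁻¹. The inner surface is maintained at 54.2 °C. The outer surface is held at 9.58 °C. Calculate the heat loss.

Q = 4πk·ΔT/(1/r₁ − 1/r₂) = 4π × 213 × 44.62 / (1/2.61 − 1/2.63) = 4.10×10^7 W

Q = 4.10×10^7 W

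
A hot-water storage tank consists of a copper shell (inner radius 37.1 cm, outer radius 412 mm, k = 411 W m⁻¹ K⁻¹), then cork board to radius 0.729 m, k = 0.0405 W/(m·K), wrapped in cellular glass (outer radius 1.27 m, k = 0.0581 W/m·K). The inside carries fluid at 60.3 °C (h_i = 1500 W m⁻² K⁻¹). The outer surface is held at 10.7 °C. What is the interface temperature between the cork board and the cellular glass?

T = 24.5 °C

Treat each layer as a resistance in series:
  R_conv,in = 1/(4πr²h) = 1/(4π·0.371²·1500) = 3.854×10^-4 K/W
  R_copper = (1/0.371 − 1/0.412)/(4πk) = 0.2682/(4π·411) = 5.194×10^-5 K/W
  R_cork board = (1/0.412 − 1/0.729)/(4πk) = 1.055/(4π·0.0405) = 2.074 K/W
  R_cellular glass = (1/0.729 − 1/1.27)/(4πk) = 0.5843/(4π·0.0581) = 0.8004 K/W
ΣR = 3.854×10^-4 + 5.194×10^-5 + 2.074 + 0.8004 = 2.875 K/W
Q = ΔT/ΣR = (60.3 °C − 10.7 °C)/2.875 = 17.25 W
From the inner boundary to the cork board/cellular glass interface, ΣR_partial = 2.074 K/W.
T_interface = T_in − Q·ΣR_partial = 60.3 °C − (17.25)(2.074) = 24.5 °C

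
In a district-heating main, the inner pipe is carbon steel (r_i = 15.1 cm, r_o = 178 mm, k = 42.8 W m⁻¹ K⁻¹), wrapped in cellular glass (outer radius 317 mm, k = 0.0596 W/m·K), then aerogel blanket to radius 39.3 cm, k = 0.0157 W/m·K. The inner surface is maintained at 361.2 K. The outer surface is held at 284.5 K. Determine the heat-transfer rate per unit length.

Q' = 20.6 W/m

Treat each layer as a resistance in series:
  R'_carbon steel = ln(0.178/0.151)/(2πk) = 0.1645/(2π·42.8) = 6.117×10^-4 m·K/W
  R'_cellular glass = ln(0.317/0.178)/(2πk) = 0.5771/(2π·0.0596) = 1.541 m·K/W
  R'_aerogel blanket = ln(0.393/0.317)/(2πk) = 0.2149/(2π·0.0157) = 2.179 m·K/W
ΣR = 6.117×10^-4 + 1.541 + 2.179 = 3.721 m·K/W
Q' = ΔT/ΣR = (361.2 K − 284.5 K)/3.721 = 20.6 W/m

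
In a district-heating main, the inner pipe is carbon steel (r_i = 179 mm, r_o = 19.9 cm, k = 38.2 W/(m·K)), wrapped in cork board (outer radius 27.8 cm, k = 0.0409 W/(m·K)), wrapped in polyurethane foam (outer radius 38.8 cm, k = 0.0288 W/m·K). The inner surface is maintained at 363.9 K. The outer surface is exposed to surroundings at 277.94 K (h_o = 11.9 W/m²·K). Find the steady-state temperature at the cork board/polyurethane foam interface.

T = 328.7 K

Treat each layer as a resistance in series:
  R'_carbon steel = ln(0.199/0.179)/(2πk) = 0.1059/(2π·38.2) = 4.413×10^-4 m·K/W
  R'_cork board = ln(0.278/0.199)/(2πk) = 0.3343/(2π·0.0409) = 1.301 m·K/W
  R'_polyurethane foam = ln(0.388/0.278)/(2πk) = 0.3334/(2π·0.0288) = 1.842 m·K/W
  R'_conv,out = 1/(2πr h) = 1/(2π·0.388·11.9) = 0.03447 m·K/W
ΣR = 4.413×10^-4 + 1.301 + 1.842 + 0.03447 = 3.178 m·K/W
Q' = ΔT/ΣR = (363.9 K − 277.94 K)/3.178 = 27.05 W/m
From the inner boundary to the cork board/polyurethane foam interface, ΣR_partial = 1.301 m·K/W.
T_interface = T_in − Q'·ΣR_partial = 363.9 K − (27.05)(1.301) = 328.7 K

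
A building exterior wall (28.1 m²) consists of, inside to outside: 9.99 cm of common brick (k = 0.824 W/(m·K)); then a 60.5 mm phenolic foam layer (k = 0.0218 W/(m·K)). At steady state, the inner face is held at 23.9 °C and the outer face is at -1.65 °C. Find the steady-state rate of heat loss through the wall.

Treat each layer as a resistance in series:
  R_common brick = L/(kA) = 0.0999/(0.824·28.1) = 0.004315 K/W
  R_phenolic foam = L/(kA) = 0.0605/(0.0218·28.1) = 0.09876 K/W
ΣR = 0.004315 + 0.09876 = 0.1031 K/W
Q = ΔT/ΣR = (23.9 °C − -1.65 °C)/0.1031 = 248 W

Q = 248 W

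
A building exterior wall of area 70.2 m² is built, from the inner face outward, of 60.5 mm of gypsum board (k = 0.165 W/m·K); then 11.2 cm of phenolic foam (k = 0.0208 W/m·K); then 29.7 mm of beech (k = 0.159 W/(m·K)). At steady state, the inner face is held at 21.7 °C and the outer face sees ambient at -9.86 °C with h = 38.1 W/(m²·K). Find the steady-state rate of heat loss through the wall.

Treat each layer as a resistance in series:
  R_gypsum board = L/(kA) = 0.0605/(0.165·70.2) = 0.005223 K/W
  R_phenolic foam = L/(kA) = 0.112/(0.0208·70.2) = 0.07670 K/W
  R_beech = L/(kA) = 0.0297/(0.159·70.2) = 0.002661 K/W
  R_conv,out = 1/(hA) = 1/(38.1·70.2) = 3.739×10^-4 K/W
ΣR = 0.005223 + 0.07670 + 0.002661 + 3.739×10^-4 = 0.08496 K/W
Q = ΔT/ΣR = (21.7 °C − -9.86 °C)/0.08496 = 371 W

Q = 371 W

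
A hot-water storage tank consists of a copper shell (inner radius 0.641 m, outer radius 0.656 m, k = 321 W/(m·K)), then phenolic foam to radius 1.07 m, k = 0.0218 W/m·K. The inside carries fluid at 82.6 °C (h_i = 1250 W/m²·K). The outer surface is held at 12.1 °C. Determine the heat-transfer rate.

Series thermal resistances, inner to outer:
  R_conv,in = 1/(4πr²h) = 1/(4π·0.641²·1250) = 1.549×10^-4 K/W
  R_copper = (1/0.641 − 1/0.656)/(4πk) = 0.03567/(4π·321) = 8.843×10^-6 K/W
  R_phenolic foam = (1/0.656 − 1/1.07)/(4πk) = 0.5898/(4π·0.0218) = 2.153 K/W
ΣR = 1.549×10^-4 + 8.843×10^-6 + 2.153 = 2.153 K/W
Q = ΔT/ΣR = (82.6 °C − 12.1 °C)/2.153 = 32.7 W

Q = 32.7 W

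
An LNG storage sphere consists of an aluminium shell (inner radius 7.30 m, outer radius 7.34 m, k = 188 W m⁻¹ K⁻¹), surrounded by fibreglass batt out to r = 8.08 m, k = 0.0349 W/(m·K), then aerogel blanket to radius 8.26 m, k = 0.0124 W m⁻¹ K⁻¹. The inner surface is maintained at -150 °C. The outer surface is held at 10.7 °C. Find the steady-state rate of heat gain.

Series thermal resistances, inner to outer:
  R_aluminium = (1/7.30 − 1/7.34)/(4πk) = 7.465×10^-4/(4π·188) = 3.160×10^-7 K/W
  R_fibreglass batt = (1/7.34 − 1/8.08)/(4πk) = 0.01248/(4π·0.0349) = 0.02845 K/W
  R_aerogel blanket = (1/8.08 − 1/8.26)/(4πk) = 0.002697/(4π·0.0124) = 0.01731 K/W
ΣR = 3.160×10^-7 + 0.02845 + 0.01731 = 0.04576 K/W
Q = ΔT/ΣR = (-150 °C − 10.7 °C)/0.04576 = -3510 W
(Negative Q ⇒ heat flows inward; heat gain = 3510 W.)

Q = 3.51 kW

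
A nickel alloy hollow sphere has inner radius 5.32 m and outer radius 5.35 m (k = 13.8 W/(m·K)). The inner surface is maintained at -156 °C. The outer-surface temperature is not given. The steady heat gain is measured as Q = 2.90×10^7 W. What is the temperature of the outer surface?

Sum the resistances:
  R_nickel alloy = (1/5.32 − 1/5.35)/(4πk) = 0.001054/(4π·13.8) = 6.078×10^-6 K/W
ΣR = 6.078×10^-6 K/W
ΔT = Q·ΣR = 2.90×10^7 × 6.078×10^-6 = 176.3 K
Heat flows inward, so T_out = T_in + ΔT = -156 + 176.3 = 20.3 °C

T_out = 20.3 °C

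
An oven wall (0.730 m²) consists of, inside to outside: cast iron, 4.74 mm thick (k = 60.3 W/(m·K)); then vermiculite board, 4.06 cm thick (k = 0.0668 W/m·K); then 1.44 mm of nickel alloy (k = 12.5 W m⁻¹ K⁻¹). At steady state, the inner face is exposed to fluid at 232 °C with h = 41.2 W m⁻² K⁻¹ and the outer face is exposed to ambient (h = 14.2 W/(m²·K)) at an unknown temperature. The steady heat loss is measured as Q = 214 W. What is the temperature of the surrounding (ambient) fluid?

Series resistances:
  R_conv,in = 1/(hA) = 1/(41.2·0.730) = 0.03325 K/W
  R_cast iron = L/(kA) = 0.00474/(60.3·0.730) = 1.077×10^-4 K/W
  R_vermiculite board = L/(kA) = 0.0406/(0.0668·0.730) = 0.8326 K/W
  R_nickel alloy = L/(kA) = 0.00144/(12.5·0.730) = 1.578×10^-4 K/W
  R_conv,out = 1/(hA) = 1/(14.2·0.730) = 0.09647 K/W
ΣR = 0.9626 K/W
ΔT = Q·ΣR = 214 × 0.9626 = 206.0 K
Heat flows outward, so T_out = T_in − ΔT = 232 − 206.0 = 26.0 °C

T_out = 26.0 °C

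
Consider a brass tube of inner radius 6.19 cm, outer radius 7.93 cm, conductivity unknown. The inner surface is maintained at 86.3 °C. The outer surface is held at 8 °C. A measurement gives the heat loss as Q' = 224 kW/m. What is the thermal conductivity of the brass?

ΣR = ΔT/Q' = |86.3 − 8|/2.24×10^5 = 3.496×10^-4 m·K/W
ln(r₂/r₁)/(2πk) = 3.496×10^-4 ⇒ k = 0.2477/(2π·3.496×10^-4) = 113 W/m·K

k = 113 W/m·K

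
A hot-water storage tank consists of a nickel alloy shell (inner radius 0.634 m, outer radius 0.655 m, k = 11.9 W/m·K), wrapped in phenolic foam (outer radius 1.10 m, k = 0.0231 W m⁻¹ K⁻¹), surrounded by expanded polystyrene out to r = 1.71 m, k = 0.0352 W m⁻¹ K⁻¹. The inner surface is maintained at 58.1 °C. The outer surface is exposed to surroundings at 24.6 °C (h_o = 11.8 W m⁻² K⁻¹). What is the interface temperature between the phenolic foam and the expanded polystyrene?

T = 33.2 °C

Resistance network (inner→outer):
  R_nickel alloy = (1/0.634 − 1/0.655)/(4πk) = 0.05057/(4π·11.9) = 3.382×10^-4 K/W
  R_phenolic foam = (1/0.655 − 1/1.10)/(4πk) = 0.6176/(4π·0.0231) = 2.128 K/W
  R_expanded polystyrene = (1/1.10 − 1/1.71)/(4πk) = 0.3243/(4π·0.0352) = 0.7331 K/W
  R_conv,out = 1/(4πr²h) = 1/(4π·1.71²·11.8) = 0.002306 K/W
ΣR = 3.382×10^-4 + 2.128 + 0.7331 + 0.002306 = 2.864 K/W
Q = ΔT/ΣR = (58.1 °C − 24.6 °C)/2.864 = 11.70 W
From the inner boundary to the phenolic foam/expanded polystyrene interface, ΣR_partial = 2.128 K/W.
T_interface = T_in − Q·ΣR_partial = 58.1 °C − (11.70)(2.128) = 33.2 °C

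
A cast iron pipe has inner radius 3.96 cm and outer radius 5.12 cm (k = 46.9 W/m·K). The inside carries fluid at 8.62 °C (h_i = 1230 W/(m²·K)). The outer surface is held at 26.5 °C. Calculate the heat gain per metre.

Resistance network (inner→outer):
  R'_conv,in = 1/(2πr h) = 1/(2π·0.0396·1230) = 0.003268 m·K/W
  R'_cast iron = ln(0.0512/0.0396)/(2πk) = 0.2569/(2π·46.9) = 8.718×10^-4 m·K/W
ΣR = 0.003268 + 8.718×10^-4 = 0.004140 m·K/W
Q' = ΔT/ΣR = (8.62 °C − 26.5 °C)/0.004140 = -4320 W/m
(Negative Q' ⇒ heat flows inward; heat gain = 4320 W/m.)

Q' = 4.32 kW/m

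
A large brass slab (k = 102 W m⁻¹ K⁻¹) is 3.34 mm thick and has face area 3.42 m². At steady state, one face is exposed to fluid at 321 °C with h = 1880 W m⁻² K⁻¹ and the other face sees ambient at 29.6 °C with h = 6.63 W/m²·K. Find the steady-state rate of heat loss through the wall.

Q = 6580 W

Series thermal resistances, inner to outer:
  R_conv,in = 1/(hA) = 1/(1880·3.42) = 1.555×10^-4 K/W
  R_brass = L/(kA) = 0.00334/(102·3.42) = 9.575×10^-6 K/W
  R_conv,out = 1/(hA) = 1/(6.63·3.42) = 0.04410 K/W
ΣR = 1.555×10^-4 + 9.575×10^-6 + 0.04410 = 0.04427 K/W
Q = ΔT/ΣR = (321 °C − 29.6 °C)/0.04427 = 6580 W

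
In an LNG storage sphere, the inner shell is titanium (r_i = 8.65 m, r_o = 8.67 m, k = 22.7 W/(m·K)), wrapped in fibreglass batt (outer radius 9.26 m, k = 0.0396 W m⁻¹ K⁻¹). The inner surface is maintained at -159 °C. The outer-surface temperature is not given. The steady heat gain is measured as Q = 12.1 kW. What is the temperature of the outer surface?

Sum the resistances:
  R_titanium = (1/8.65 − 1/8.67)/(4πk) = 2.667×10^-4/(4π·22.7) = 9.349×10^-7 K/W
  R_fibreglass batt = (1/8.67 − 1/9.26)/(4πk) = 0.007349/(4π·0.0396) = 0.01477 K/W
ΣR = 0.01477 K/W
ΔT = Q·ΣR = 12100 × 0.01477 = 178.7 K
Heat flows inward, so T_out = T_in + ΔT = -159 + 178.7 = 19.7 °C

T_out = 19.7 °C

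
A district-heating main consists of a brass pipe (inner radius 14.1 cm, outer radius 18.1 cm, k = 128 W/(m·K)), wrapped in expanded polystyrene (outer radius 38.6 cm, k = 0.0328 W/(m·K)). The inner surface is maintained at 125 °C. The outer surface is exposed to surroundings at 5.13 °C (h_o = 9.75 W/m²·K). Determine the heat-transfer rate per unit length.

Q' = 32.2 W/m

Series thermal resistances, inner to outer:
  R'_brass = ln(0.181/0.141)/(2πk) = 0.2497/(2π·128) = 3.105×10^-4 m·K/W
  R'_expanded polystyrene = ln(0.386/0.181)/(2πk) = 0.7573/(2π·0.0328) = 3.675 m·K/W
  R'_conv,out = 1/(2πr h) = 1/(2π·0.386·9.75) = 0.04229 m·K/W
ΣR = 3.105×10^-4 + 3.675 + 0.04229 = 3.718 m·K/W
Q' = ΔT/ΣR = (125 °C − 5.13 °C)/3.718 = 32.2 W/m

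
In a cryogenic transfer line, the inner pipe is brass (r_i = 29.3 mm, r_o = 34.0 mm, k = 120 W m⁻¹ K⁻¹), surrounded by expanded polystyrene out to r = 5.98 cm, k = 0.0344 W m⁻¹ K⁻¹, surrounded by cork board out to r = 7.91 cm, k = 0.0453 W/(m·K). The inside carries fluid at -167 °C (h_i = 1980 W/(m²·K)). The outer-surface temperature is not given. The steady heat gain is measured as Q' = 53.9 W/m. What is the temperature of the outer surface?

T_out = 26.9 °C

Sum the resistances:
  R'_conv,in = 1/(2πr h) = 1/(2π·0.0293·1980) = 0.002743 m·K/W
  R'_brass = ln(0.0340/0.0293)/(2πk) = 0.1488/(2π·120) = 1.973×10^-4 m·K/W
  R'_expanded polystyrene = ln(0.0598/0.0340)/(2πk) = 0.5646/(2π·0.0344) = 2.612 m·K/W
  R'_cork board = ln(0.0791/0.0598)/(2πk) = 0.2797/(2π·0.0453) = 0.9827 m·K/W
ΣR = 3.598 m·K/W
ΔT = Q'·ΣR = 53.9 × 3.598 = 193.9 K
Heat flows inward, so T_out = T_in + ΔT = -167 + 193.9 = 26.9 °C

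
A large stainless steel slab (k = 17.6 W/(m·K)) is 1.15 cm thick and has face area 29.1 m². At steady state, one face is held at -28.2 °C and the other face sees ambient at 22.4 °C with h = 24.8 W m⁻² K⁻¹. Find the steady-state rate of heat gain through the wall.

Q = 35.9 kW

Series thermal resistances, inner to outer:
  R_stainless steel = L/(kA) = 0.0115/(17.6·29.1) = 2.245×10^-5 K/W
  R_conv,out = 1/(hA) = 1/(24.8·29.1) = 0.001386 K/W
ΣR = 2.245×10^-5 + 0.001386 = 0.001408 K/W
Q = ΔT/ΣR = (-28.2 °C − 22.4 °C)/0.001408 = -35900 W
(Negative Q ⇒ heat flows inward; heat gain = 35900 W.)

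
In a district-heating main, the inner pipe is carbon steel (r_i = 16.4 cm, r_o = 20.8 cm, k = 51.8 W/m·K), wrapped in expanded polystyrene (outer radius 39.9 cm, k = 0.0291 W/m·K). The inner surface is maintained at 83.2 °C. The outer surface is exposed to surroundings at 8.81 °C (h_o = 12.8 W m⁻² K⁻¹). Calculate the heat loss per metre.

Resistance network (inner→outer):
  R'_carbon steel = ln(0.208/0.164)/(2πk) = 0.2377/(2π·51.8) = 7.302×10^-4 m·K/W
  R'_expanded polystyrene = ln(0.399/0.208)/(2πk) = 0.6514/(2π·0.0291) = 3.563 m·K/W
  R'_conv,out = 1/(2πr h) = 1/(2π·0.399·12.8) = 0.03116 m·K/W
ΣR = 7.302×10^-4 + 3.563 + 0.03116 = 3.595 m·K/W
Q' = ΔT/ΣR = (83.2 °C − 8.81 °C)/3.595 = 20.7 W/m

Q' = 20.7 W/m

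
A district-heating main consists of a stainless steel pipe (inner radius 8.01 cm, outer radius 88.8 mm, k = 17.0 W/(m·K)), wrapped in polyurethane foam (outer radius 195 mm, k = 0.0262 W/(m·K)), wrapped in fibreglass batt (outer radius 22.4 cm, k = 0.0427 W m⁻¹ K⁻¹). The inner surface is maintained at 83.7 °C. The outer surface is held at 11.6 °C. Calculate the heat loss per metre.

Treat each layer as a resistance in series:
  R'_stainless steel = ln(0.0888/0.0801)/(2πk) = 0.1031/(2π·17.0) = 9.653×10^-4 m·K/W
  R'_polyurethane foam = ln(0.195/0.0888)/(2πk) = 0.7866/(2π·0.0262) = 4.778 m·K/W
  R'_fibreglass batt = ln(0.224/0.195)/(2πk) = 0.1386/(2π·0.0427) = 0.5168 m·K/W
ΣR = 9.653×10^-4 + 4.778 + 0.5168 = 5.296 m·K/W
Q' = ΔT/ΣR = (83.7 °C − 11.6 °C)/5.296 = 13.6 W/m

Q' = 13.6 W/m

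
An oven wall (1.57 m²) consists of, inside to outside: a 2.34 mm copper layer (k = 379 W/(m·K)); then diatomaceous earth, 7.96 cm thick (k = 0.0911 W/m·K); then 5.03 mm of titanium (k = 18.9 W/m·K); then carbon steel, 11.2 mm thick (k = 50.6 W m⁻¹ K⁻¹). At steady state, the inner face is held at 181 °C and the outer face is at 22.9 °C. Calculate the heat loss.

Q = 284 W

Resistance network (inner→outer):
  R_copper = L/(kA) = 0.00234/(379·1.57) = 3.933×10^-6 K/W
  R_diatomaceous earth = L/(kA) = 0.0796/(0.0911·1.57) = 0.5565 K/W
  R_titanium = L/(kA) = 0.00503/(18.9·1.57) = 1.695×10^-4 K/W
  R_carbon steel = L/(kA) = 0.0112/(50.6·1.57) = 1.410×10^-4 K/W
ΣR = 3.933×10^-6 + 0.5565 + 1.695×10^-4 + 1.410×10^-4 = 0.5568 K/W
Q = ΔT/ΣR = (181 °C − 22.9 °C)/0.5568 = 284 W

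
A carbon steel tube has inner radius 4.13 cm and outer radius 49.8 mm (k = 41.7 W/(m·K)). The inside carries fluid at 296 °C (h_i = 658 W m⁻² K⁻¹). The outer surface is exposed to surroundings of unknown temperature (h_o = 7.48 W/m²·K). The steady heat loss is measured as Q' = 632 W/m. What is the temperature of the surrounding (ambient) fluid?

T_out = 21.8 °C

Sum the resistances:
  R'_conv,in = 1/(2πr h) = 1/(2π·0.0413·658) = 0.005857 m·K/W
  R'_carbon steel = ln(0.0498/0.0413)/(2πk) = 0.1872/(2π·41.7) = 7.143×10^-4 m·K/W
  R'_conv,out = 1/(2πr h) = 1/(2π·0.0498·7.48) = 0.4273 m·K/W
ΣR = 0.4338 m·K/W
ΔT = Q'·ΣR = 632 × 0.4338 = 274.2 K
Heat flows outward, so T_out = T_in − ΔT = 296 − 274.2 = 21.8 °C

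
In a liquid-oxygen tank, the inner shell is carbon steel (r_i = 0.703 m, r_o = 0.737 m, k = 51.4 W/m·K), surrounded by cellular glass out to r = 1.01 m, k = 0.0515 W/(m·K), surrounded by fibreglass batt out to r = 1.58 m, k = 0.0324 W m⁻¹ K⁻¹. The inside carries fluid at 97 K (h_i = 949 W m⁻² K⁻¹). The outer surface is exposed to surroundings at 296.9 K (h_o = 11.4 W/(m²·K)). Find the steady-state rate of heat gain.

Q = 138 W

Resistance network (inner→outer):
  R_conv,in = 1/(4πr²h) = 1/(4π·0.703²·949) = 1.697×10^-4 K/W
  R_carbon steel = (1/0.703 − 1/0.737)/(4πk) = 0.06562/(4π·51.4) = 1.016×10^-4 K/W
  R_cellular glass = (1/0.737 − 1/1.01)/(4πk) = 0.3668/(4π·0.0515) = 0.5667 K/W
  R_fibreglass batt = (1/1.01 − 1/1.58)/(4πk) = 0.3572/(4π·0.0324) = 0.8773 K/W
  R_conv,out = 1/(4πr²h) = 1/(4π·1.58²·11.4) = 0.002796 K/W
ΣR = 1.697×10^-4 + 1.016×10^-4 + 0.5667 + 0.8773 + 0.002796 = 1.447 K/W
Q = ΔT/ΣR = (97 K − 296.9 K)/1.447 = -138 W
(Negative Q ⇒ heat flows inward; heat gain = 138 W.)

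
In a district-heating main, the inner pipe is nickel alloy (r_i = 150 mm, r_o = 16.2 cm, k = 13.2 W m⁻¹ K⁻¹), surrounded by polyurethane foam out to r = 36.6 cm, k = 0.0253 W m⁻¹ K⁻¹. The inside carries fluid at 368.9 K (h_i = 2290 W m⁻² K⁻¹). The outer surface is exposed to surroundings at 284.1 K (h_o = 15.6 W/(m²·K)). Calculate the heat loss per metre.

Q' = 16.4 W/m

Resistance network (inner→outer):
  R'_conv,in = 1/(2πr h) = 1/(2π·0.150·2290) = 4.633×10^-4 m·K/W
  R'_nickel alloy = ln(0.162/0.150)/(2πk) = 0.07696/(2π·13.2) = 9.279×10^-4 m·K/W
  R'_polyurethane foam = ln(0.366/0.162)/(2πk) = 0.8150/(2π·0.0253) = 5.127 m·K/W
  R'_conv,out = 1/(2πr h) = 1/(2π·0.366·15.6) = 0.02787 m·K/W
ΣR = 4.633×10^-4 + 9.279×10^-4 + 5.127 + 0.02787 = 5.156 m·K/W
Q' = ΔT/ΣR = (368.9 K − 284.1 K)/5.156 = 16.4 W/m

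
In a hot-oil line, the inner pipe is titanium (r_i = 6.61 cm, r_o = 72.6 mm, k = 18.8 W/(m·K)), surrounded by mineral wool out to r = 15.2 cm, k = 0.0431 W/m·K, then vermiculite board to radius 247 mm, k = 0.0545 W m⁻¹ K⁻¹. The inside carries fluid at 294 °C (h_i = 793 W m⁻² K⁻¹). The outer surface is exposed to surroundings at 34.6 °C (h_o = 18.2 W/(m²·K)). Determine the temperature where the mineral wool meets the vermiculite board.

T = 125 °C

Resistance network (inner→outer):
  R'_conv,in = 1/(2πr h) = 1/(2π·0.0661·793) = 0.003036 m·K/W
  R'_titanium = ln(0.0726/0.0661)/(2πk) = 0.09380/(2π·18.8) = 7.940×10^-4 m·K/W
  R'_mineral wool = ln(0.152/0.0726)/(2πk) = 0.7389/(2π·0.0431) = 2.729 m·K/W
  R'_vermiculite board = ln(0.247/0.152)/(2πk) = 0.4855/(2π·0.0545) = 1.418 m·K/W
  R'_conv,out = 1/(2πr h) = 1/(2π·0.247·18.2) = 0.03540 m·K/W
ΣR = 0.003036 + 7.940×10^-4 + 2.729 + 1.418 + 0.03540 = 4.186 m·K/W
Q' = ΔT/ΣR = (294 °C − 34.6 °C)/4.186 = 61.97 W/m
From the inner boundary to the mineral wool/vermiculite board interface, ΣR_partial = 2.733 m·K/W.
T_interface = T_in − Q'·ΣR_partial = 294 °C − (61.97)(2.733) = 125 °C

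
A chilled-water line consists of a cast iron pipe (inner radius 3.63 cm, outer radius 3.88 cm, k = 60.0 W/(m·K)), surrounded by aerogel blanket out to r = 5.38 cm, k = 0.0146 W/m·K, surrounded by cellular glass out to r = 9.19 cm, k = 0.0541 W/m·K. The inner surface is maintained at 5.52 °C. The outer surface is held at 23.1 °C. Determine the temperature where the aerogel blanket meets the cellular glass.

Resistance network (inner→outer):
  R'_cast iron = ln(0.0388/0.0363)/(2πk) = 0.06660/(2π·60.0) = 1.767×10^-4 m·K/W
  R'_aerogel blanket = ln(0.0538/0.0388)/(2πk) = 0.3269/(2π·0.0146) = 3.563 m·K/W
  R'_cellular glass = ln(0.0919/0.0538)/(2πk) = 0.5354/(2π·0.0541) = 1.575 m·K/W
ΣR = 1.767×10^-4 + 3.563 + 1.575 = 5.138 m·K/W
Q' = ΔT/ΣR = (5.52 °C − 23.1 °C)/5.138 = -3.422 W/m
From the inner boundary to the aerogel blanket/cellular glass interface, ΣR_partial = 3.563 m·K/W.
T_interface = T_in − Q'·ΣR_partial = 5.52 °C − (-3.422)(3.563) = 17.7 °C

T = 17.7 °C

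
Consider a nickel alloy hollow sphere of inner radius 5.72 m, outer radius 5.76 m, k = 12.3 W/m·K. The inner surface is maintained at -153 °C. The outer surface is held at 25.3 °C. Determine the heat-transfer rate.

Q = 22700 kW

Q = 4πk·ΔT/(1/r₁ − 1/r₂) = 4π × 12.3 × 178.3 / (1/5.72 − 1/5.76) = 2.27×10^7 W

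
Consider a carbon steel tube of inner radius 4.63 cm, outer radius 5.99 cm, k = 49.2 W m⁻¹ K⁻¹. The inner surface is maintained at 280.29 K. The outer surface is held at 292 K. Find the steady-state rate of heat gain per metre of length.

Q' = 14.1 kW/m

Q' = 2πk·ΔT/ln(r₂/r₁) = 2π × 49.2 × 11.71 / ln(0.0599/0.0463) = 14100 W/m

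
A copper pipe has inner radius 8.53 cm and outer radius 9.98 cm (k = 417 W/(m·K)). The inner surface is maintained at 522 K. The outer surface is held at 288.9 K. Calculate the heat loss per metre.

Q' = 2πk·ΔT/ln(r₂/r₁) = 2π × 417 × 233.1 / ln(0.0998/0.0853) = 3.89×10^6 W/m

Q' = 3.89×10^6 W/m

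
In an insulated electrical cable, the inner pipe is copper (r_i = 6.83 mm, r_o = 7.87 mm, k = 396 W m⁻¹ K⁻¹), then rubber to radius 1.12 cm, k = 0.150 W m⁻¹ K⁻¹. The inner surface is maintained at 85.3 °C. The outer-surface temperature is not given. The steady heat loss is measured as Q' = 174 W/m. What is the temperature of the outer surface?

T_out = 20.1 °C

Series resistances:
  R'_copper = ln(0.00787/0.00683)/(2πk) = 0.1417/(2π·396) = 5.696×10^-5 m·K/W
  R'_rubber = ln(0.0112/0.00787)/(2πk) = 0.3529/(2π·0.150) = 0.3744 m·K/W
ΣR = 0.3744 m·K/W
ΔT = Q'·ΣR = 174 × 0.3744 = 65.15 K
Heat flows outward, so T_out = T_in − ΔT = 85.3 − 65.15 = 20.1 °C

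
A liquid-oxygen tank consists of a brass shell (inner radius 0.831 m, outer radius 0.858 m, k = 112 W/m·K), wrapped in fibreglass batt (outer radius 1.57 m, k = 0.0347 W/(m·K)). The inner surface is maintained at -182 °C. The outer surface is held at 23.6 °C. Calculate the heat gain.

Series thermal resistances, inner to outer:
  R_brass = (1/0.831 − 1/0.858)/(4πk) = 0.03787/(4π·112) = 2.691×10^-5 K/W
  R_fibreglass batt = (1/0.858 − 1/1.57)/(4πk) = 0.5286/(4π·0.0347) = 1.212 K/W
ΣR = 2.691×10^-5 + 1.212 = 1.212 K/W
Q = ΔT/ΣR = (-182 °C − 23.6 °C)/1.212 = -170 W
(Negative Q ⇒ heat flows inward; heat gain = 170 W.)

Q = 170 W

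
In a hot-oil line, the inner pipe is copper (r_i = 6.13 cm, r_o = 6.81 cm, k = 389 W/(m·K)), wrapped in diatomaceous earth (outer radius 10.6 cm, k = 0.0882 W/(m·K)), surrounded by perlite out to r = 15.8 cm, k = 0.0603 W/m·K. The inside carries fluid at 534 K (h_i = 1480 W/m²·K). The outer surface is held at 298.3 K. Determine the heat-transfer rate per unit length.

Series thermal resistances, inner to outer:
  R'_conv,in = 1/(2πr h) = 1/(2π·0.0613·1480) = 0.001754 m·K/W
  R'_copper = ln(0.0681/0.0613)/(2πk) = 0.1052/(2π·389) = 4.304×10^-5 m·K/W
  R'_diatomaceous earth = ln(0.106/0.0681)/(2πk) = 0.4425/(2π·0.0882) = 0.7984 m·K/W
  R'_perlite = ln(0.158/0.106)/(2πk) = 0.3992/(2π·0.0603) = 1.054 m·K/W
ΣR = 0.001754 + 4.304×10^-5 + 0.7984 + 1.054 = 1.854 m·K/W
Q' = ΔT/ΣR = (534 K − 298.3 K)/1.854 = 127 W/m

Q' = 127 W/m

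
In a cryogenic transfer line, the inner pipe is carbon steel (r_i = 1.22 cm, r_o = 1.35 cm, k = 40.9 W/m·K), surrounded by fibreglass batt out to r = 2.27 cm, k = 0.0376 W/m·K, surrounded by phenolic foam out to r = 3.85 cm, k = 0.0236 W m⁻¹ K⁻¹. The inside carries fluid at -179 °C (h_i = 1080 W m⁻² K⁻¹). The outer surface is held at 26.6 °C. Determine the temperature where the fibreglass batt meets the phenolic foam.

T = -100 °C

Treat each layer as a resistance in series:
  R'_conv,in = 1/(2πr h) = 1/(2π·0.0122·1080) = 0.01208 m·K/W
  R'_carbon steel = ln(0.0135/0.0122)/(2πk) = 0.1013/(2π·40.9) = 3.940×10^-4 m·K/W
  R'_fibreglass batt = ln(0.0227/0.0135)/(2πk) = 0.5197/(2π·0.0376) = 2.200 m·K/W
  R'_phenolic foam = ln(0.0385/0.0227)/(2πk) = 0.5283/(2π·0.0236) = 3.563 m·K/W
ΣR = 0.01208 + 3.940×10^-4 + 2.200 + 3.563 = 5.775 m·K/W
Q' = ΔT/ΣR = (-179 °C − 26.6 °C)/5.775 = -35.60 W/m
From the inner boundary to the fibreglass batt/phenolic foam interface, ΣR_partial = 2.212 m·K/W.
T_interface = T_in − Q'·ΣR_partial = -179 °C − (-35.60)(2.212) = -100 °C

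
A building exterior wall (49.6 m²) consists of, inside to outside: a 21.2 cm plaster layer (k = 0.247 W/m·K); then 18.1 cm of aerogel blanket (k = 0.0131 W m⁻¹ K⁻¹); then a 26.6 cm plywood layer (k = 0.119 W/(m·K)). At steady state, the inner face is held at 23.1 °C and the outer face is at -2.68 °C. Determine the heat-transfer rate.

Q = 75.6 W

Treat each layer as a resistance in series:
  R_plaster = L/(kA) = 0.212/(0.247·49.6) = 0.01730 K/W
  R_aerogel blanket = L/(kA) = 0.181/(0.0131·49.6) = 0.2786 K/W
  R_plywood = L/(kA) = 0.266/(0.119·49.6) = 0.04507 K/W
ΣR = 0.01730 + 0.2786 + 0.04507 = 0.3410 K/W
Q = ΔT/ΣR = (23.1 °C − -2.68 °C)/0.3410 = 75.6 W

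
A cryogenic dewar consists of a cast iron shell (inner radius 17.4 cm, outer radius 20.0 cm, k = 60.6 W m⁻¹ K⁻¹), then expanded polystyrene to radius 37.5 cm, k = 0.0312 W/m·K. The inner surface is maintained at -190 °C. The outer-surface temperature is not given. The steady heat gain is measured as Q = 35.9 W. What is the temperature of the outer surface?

T_out = 23.7 °C

Sum the resistances:
  R_cast iron = (1/0.174 − 1/0.200)/(4πk) = 0.7471/(4π·60.6) = 9.811×10^-4 K/W
  R_expanded polystyrene = (1/0.200 − 1/0.375)/(4πk) = 2.333/(4π·0.0312) = 5.951 K/W
ΣR = 5.952 K/W
ΔT = Q·ΣR = 35.9 × 5.952 = 213.7 K
Heat flows inward, so T_out = T_in + ΔT = -190 + 213.7 = 23.7 °C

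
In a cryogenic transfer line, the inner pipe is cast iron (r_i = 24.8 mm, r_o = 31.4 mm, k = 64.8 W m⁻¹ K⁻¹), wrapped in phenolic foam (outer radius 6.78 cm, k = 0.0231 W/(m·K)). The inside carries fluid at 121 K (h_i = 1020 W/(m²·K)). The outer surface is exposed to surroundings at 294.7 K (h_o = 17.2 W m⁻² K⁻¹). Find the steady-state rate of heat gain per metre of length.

Q' = 31.9 W/m

Treat each layer as a resistance in series:
  R'_conv,in = 1/(2πr h) = 1/(2π·0.0248·1020) = 0.006292 m·K/W
  R'_cast iron = ln(0.0314/0.0248)/(2πk) = 0.2360/(2π·64.8) = 5.796×10^-4 m·K/W
  R'_phenolic foam = ln(0.0678/0.0314)/(2πk) = 0.7698/(2π·0.0231) = 5.303 m·K/W
  R'_conv,out = 1/(2πr h) = 1/(2π·0.0678·17.2) = 0.1365 m·K/W
ΣR = 0.006292 + 5.796×10^-4 + 5.303 + 0.1365 = 5.446 m·K/W
Q' = ΔT/ΣR = (121 K − 294.7 K)/5.446 = -31.9 W/m
(Negative Q' ⇒ heat flows inward; heat gain = 31.9 W/m.)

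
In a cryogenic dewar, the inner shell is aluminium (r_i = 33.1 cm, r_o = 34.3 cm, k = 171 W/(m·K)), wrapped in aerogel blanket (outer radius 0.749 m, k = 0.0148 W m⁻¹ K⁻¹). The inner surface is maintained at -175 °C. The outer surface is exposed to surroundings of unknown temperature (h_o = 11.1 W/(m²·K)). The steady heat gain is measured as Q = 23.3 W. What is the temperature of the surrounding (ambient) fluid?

T_out = 23.3 °C

Series resistances:
  R_aluminium = (1/0.331 − 1/0.343)/(4πk) = 0.1057/(4π·171) = 4.919×10^-5 K/W
  R_aerogel blanket = (1/0.343 − 1/0.749)/(4πk) = 1.580/(4π·0.0148) = 8.497 K/W
  R_conv,out = 1/(4πr²h) = 1/(4π·0.749²·11.1) = 0.01278 K/W
ΣR = 8.510 K/W
ΔT = Q·ΣR = 23.3 × 8.510 = 198.3 K
Heat flows inward, so T_out = T_in + ΔT = -175 + 198.3 = 23.3 °C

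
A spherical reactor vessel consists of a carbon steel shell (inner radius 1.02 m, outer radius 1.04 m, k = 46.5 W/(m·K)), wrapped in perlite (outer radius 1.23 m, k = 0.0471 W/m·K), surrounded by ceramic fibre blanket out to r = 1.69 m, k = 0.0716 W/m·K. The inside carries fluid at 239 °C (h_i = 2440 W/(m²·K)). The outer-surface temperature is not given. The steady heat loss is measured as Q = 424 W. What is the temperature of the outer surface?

Sum the resistances:
  R_conv,in = 1/(4πr²h) = 1/(4π·1.02²·2440) = 3.135×10^-5 K/W
  R_carbon steel = (1/1.02 − 1/1.04)/(4πk) = 0.01885/(4π·46.5) = 3.227×10^-5 K/W
  R_perlite = (1/1.04 − 1/1.23)/(4πk) = 0.1485/(4π·0.0471) = 0.2509 K/W
  R_ceramic fibre blanket = (1/1.23 − 1/1.69)/(4πk) = 0.2213/(4π·0.0716) = 0.2459 K/W
ΣR = 0.4970 K/W
ΔT = Q·ΣR = 424 × 0.4970 = 210.7 K
Heat flows outward, so T_out = T_in − ΔT = 239 − 210.7 = 28.3 °C

T_out = 28.3 °C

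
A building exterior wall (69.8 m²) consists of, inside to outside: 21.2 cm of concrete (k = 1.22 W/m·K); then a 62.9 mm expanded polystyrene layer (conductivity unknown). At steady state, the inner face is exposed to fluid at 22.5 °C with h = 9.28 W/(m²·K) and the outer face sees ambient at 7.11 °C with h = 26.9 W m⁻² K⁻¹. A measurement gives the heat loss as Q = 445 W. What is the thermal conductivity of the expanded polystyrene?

ΣR = ΔT/Q = |22.5 − 7.11|/445 = 0.03458 K/W
Known resistances:
  R_conv,in = 1/(hA) = 1/(9.28·69.8) = 0.001544 K/W
  R_concrete = L/(kA) = 0.212/(1.22·69.8) = 0.002490 K/W
  R_conv,out = 1/(hA) = 1/(26.9·69.8) = 5.326×10^-4 K/W
R_expanded polystyrene = ΣR − ΣR_known = 0.03458 − 0.004567 = 0.03001 K/W
L/(kA) = 0.03001 ⇒ k = 0.0629/(0.03001·69.8) = 0.0300 W/m·K

k = 0.0300 W/m·K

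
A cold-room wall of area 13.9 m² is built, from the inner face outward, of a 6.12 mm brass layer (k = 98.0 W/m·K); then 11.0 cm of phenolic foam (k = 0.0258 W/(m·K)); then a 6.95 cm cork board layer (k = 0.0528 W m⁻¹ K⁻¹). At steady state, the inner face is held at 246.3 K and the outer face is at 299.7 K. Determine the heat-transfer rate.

Q = 133 W

Resistance network (inner→outer):
  R_brass = L/(kA) = 0.00612/(98.0·13.9) = 4.493×10^-6 K/W
  R_phenolic foam = L/(kA) = 0.110/(0.0258·13.9) = 0.3067 K/W
  R_cork board = L/(kA) = 0.0695/(0.0528·13.9) = 0.09470 K/W
ΣR = 4.493×10^-6 + 0.3067 + 0.09470 = 0.4014 K/W
Q = ΔT/ΣR = (246.3 K − 299.7 K)/0.4014 = -133 W
(Negative Q ⇒ heat flows inward; heat gain = 133 W.)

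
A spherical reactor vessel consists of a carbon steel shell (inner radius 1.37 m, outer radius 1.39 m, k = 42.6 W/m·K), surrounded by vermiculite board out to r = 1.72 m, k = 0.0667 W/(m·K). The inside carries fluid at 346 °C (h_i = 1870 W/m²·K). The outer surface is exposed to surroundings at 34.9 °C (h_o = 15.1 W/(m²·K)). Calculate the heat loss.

Q = 1870 W

Resistance network (inner→outer):
  R_conv,in = 1/(4πr²h) = 1/(4π·1.37²·1870) = 2.267×10^-5 K/W
  R_carbon steel = (1/1.37 − 1/1.39)/(4πk) = 0.01050/(4π·42.6) = 1.962×10^-5 K/W
  R_vermiculite board = (1/1.39 − 1/1.72)/(4πk) = 0.1380/(4π·0.0667) = 0.1647 K/W
  R_conv,out = 1/(4πr²h) = 1/(4π·1.72²·15.1) = 0.001781 K/W
ΣR = 2.267×10^-5 + 1.962×10^-5 + 0.1647 + 0.001781 = 0.1665 K/W
Q = ΔT/ΣR = (346 °C − 34.9 °C)/0.1665 = 1870 W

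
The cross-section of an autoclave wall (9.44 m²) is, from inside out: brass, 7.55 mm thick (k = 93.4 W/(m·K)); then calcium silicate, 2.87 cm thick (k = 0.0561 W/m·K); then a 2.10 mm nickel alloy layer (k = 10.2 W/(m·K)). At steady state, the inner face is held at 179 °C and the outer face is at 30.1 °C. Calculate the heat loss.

Q = 2.75 kW

Resistance network (inner→outer):
  R_brass = L/(kA) = 0.00755/(93.4·9.44) = 8.563×10^-6 K/W
  R_calcium silicate = L/(kA) = 0.0287/(0.0561·9.44) = 0.05419 K/W
  R_nickel alloy = L/(kA) = 0.00210/(10.2·9.44) = 2.181×10^-5 K/W
ΣR = 8.563×10^-6 + 0.05419 + 2.181×10^-5 = 0.05422 K/W
Q = ΔT/ΣR = (179 °C − 30.1 °C)/0.05422 = 2750 W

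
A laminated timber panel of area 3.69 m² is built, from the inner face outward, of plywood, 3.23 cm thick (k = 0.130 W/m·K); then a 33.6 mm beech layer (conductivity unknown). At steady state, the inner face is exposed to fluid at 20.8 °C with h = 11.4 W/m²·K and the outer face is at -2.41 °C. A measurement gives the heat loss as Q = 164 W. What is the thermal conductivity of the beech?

k = 0.181 W/m·K

ΣR = ΔT/Q = |20.8 − -2.41|/164 = 0.1415 K/W
Known resistances:
  R_conv,in = 1/(hA) = 1/(11.4·3.69) = 0.02377 K/W
  R_plywood = L/(kA) = 0.0323/(0.130·3.69) = 0.06733 K/W
R_beech = ΣR − ΣR_known = 0.1415 − 0.09110 = 0.05040 K/W
L/(kA) = 0.05040 ⇒ k = 0.0336/(0.05040·3.69) = 0.181 W/m·K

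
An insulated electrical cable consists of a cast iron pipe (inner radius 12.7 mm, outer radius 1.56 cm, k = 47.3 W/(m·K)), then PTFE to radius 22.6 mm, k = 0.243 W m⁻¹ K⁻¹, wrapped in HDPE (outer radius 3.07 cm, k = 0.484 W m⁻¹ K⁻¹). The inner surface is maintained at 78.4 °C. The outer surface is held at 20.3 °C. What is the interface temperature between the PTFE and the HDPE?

T = 37.3 °C

Series thermal resistances, inner to outer:
  R'_cast iron = ln(0.0156/0.0127)/(2πk) = 0.2057/(2π·47.3) = 6.920×10^-4 m·K/W
  R'_PTFE = ln(0.0226/0.0156)/(2πk) = 0.3707/(2π·0.243) = 0.2428 m·K/W
  R'_HDPE = ln(0.0307/0.0226)/(2πk) = 0.3063/(2π·0.484) = 0.1007 m·K/W
ΣR = 6.920×10^-4 + 0.2428 + 0.1007 = 0.3442 m·K/W
Q' = ΔT/ΣR = (78.4 °C − 20.3 °C)/0.3442 = 168.8 W/m
From the inner boundary to the PTFE/HDPE interface, ΣR_partial = 0.2435 m·K/W.
T_interface = T_in − Q'·ΣR_partial = 78.4 °C − (168.8)(0.2435) = 37.3 °C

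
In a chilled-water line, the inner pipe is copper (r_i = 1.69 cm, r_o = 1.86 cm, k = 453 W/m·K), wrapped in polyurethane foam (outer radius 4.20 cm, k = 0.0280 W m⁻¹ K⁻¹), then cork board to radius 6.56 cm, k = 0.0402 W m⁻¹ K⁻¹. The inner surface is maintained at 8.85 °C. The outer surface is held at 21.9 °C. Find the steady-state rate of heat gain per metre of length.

Q' = 2.04 W/m

Treat each layer as a resistance in series:
  R'_copper = ln(0.0186/0.0169)/(2πk) = 0.09585/(2π·453) = 3.367×10^-5 m·K/W
  R'_polyurethane foam = ln(0.0420/0.0186)/(2πk) = 0.8145/(2π·0.0280) = 4.630 m·K/W
  R'_cork board = ln(0.0656/0.0420)/(2πk) = 0.4459/(2π·0.0402) = 1.765 m·K/W
ΣR = 3.367×10^-5 + 4.630 + 1.765 = 6.395 m·K/W
Q' = ΔT/ΣR = (8.85 °C − 21.9 °C)/6.395 = -2.04 W/m
(Negative Q' ⇒ heat flows inward; heat gain = 2.04 W/m.)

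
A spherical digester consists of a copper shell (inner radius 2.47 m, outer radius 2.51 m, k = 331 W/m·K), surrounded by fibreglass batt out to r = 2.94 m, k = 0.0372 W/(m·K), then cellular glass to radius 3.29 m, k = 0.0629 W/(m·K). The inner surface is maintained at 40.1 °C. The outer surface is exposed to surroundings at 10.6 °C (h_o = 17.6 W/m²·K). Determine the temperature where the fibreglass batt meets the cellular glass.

T = 18.6 °C

Resistance network (inner→outer):
  R_copper = (1/2.47 − 1/2.51)/(4πk) = 0.006452/(4π·331) = 1.551×10^-6 K/W
  R_fibreglass batt = (1/2.51 − 1/2.94)/(4πk) = 0.05827/(4π·0.0372) = 0.1247 K/W
  R_cellular glass = (1/2.94 − 1/3.29)/(4πk) = 0.03618/(4π·0.0629) = 0.04578 K/W
  R_conv,out = 1/(4πr²h) = 1/(4π·3.29²·17.6) = 4.177×10^-4 K/W
ΣR = 1.551×10^-6 + 0.1247 + 0.04578 + 4.177×10^-4 = 0.1709 K/W
Q = ΔT/ΣR = (40.1 °C − 10.6 °C)/0.1709 = 172.6 W
From the inner boundary to the fibreglass batt/cellular glass interface, ΣR_partial = 0.1247 K/W.
T_interface = T_in − Q·ΣR_partial = 40.1 °C − (172.6)(0.1247) = 18.6 °C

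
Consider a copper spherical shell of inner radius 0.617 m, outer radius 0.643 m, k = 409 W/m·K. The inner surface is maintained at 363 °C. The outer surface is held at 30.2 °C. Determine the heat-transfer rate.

Q = 26100 kW

Q = 4πk·ΔT/(1/r₁ − 1/r₂) = 4π × 409 × 332.8 / (1/0.617 − 1/0.643) = 2.61×10^7 W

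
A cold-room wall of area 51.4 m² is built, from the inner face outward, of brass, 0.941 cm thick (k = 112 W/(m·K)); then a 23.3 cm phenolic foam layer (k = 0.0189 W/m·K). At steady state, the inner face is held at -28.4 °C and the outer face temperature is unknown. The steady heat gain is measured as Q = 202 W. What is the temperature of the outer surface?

Series resistances:
  R_brass = L/(kA) = 0.00941/(112·51.4) = 1.635×10^-6 K/W
  R_phenolic foam = L/(kA) = 0.233/(0.0189·51.4) = 0.2398 K/W
ΣR = 0.2398 K/W
ΔT = Q·ΣR = 202 × 0.2398 = 48.44 K
Heat flows inward, so T_out = T_in + ΔT = -28.4 + 48.44 = 20.0 °C

T_out = 20.0 °C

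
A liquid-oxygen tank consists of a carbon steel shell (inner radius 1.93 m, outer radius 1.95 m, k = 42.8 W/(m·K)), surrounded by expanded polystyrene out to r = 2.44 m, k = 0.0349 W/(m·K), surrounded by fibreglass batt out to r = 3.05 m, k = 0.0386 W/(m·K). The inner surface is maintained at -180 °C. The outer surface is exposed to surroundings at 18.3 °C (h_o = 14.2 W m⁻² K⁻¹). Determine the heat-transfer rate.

Q = 490 W

Resistance network (inner→outer):
  R_carbon steel = (1/1.93 − 1/1.95)/(4πk) = 0.005314/(4π·42.8) = 9.881×10^-6 K/W
  R_expanded polystyrene = (1/1.95 − 1/2.44)/(4πk) = 0.1030/(4π·0.0349) = 0.2348 K/W
  R_fibreglass batt = (1/2.44 − 1/3.05)/(4πk) = 0.08197/(4π·0.0386) = 0.1690 K/W
  R_conv,out = 1/(4πr²h) = 1/(4π·3.05²·14.2) = 6.024×10^-4 K/W
ΣR = 9.881×10^-6 + 0.2348 + 0.1690 + 6.024×10^-4 = 0.4044 K/W
Q = ΔT/ΣR = (-180 °C − 18.3 °C)/0.4044 = -490 W
(Negative Q ⇒ heat flows inward; heat gain = 490 W.)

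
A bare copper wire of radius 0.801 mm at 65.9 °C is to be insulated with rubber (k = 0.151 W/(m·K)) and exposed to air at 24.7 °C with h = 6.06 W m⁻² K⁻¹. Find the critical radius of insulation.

For a cylinder, r_cr = k_ins/h = 0.151/6.06 = 0.0249 m = 2.49 cm

r_cr = 2.49 cm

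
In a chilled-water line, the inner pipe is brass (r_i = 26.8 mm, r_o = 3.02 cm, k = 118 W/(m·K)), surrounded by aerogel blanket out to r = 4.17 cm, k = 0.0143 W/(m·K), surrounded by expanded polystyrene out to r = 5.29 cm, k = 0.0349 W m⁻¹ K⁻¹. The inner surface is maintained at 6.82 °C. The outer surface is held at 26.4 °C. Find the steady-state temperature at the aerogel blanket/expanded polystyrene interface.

T = 21.9 °C

Resistance network (inner→outer):
  R'_brass = ln(0.0302/0.0268)/(2πk) = 0.1194/(2π·118) = 1.611×10^-4 m·K/W
  R'_aerogel blanket = ln(0.0417/0.0302)/(2πk) = 0.3227/(2π·0.0143) = 3.591 m·K/W
  R'_expanded polystyrene = ln(0.0529/0.0417)/(2πk) = 0.2379/(2π·0.0349) = 1.085 m·K/W
ΣR = 1.611×10^-4 + 3.591 + 1.085 = 4.676 m·K/W
Q' = ΔT/ΣR = (6.82 °C − 26.4 °C)/4.676 = -4.187 W/m
From the inner boundary to the aerogel blanket/expanded polystyrene interface, ΣR_partial = 3.591 m·K/W.
T_interface = T_in − Q'·ΣR_partial = 6.82 °C − (-4.187)(3.591) = 21.9 °C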